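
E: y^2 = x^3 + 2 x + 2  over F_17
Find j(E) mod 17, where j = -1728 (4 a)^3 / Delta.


Delta = -16(4 a^3 + 27 b^2) mod 17 = 4
-1728 * (4 a)^3 = -1728 * (4*2)^3 mod 17 = 12
j = 12 * 4^(-1) mod 17 = 3

j = 3 (mod 17)


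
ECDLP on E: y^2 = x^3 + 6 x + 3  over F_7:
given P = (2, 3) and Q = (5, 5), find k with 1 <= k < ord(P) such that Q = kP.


Enumerate multiples of P until we hit Q = (5, 5):
  1P = (2, 3)
  2P = (5, 2)
  3P = (4, 0)
  4P = (5, 5)
Match found at i = 4.

k = 4


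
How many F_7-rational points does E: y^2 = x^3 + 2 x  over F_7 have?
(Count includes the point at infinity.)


For each x in F_7, count y with y^2 = x^3 + 2 x + 0 mod 7:
  x = 0: RHS = 0, y in [0]  -> 1 point(s)
  x = 4: RHS = 2, y in [3, 4]  -> 2 point(s)
  x = 5: RHS = 2, y in [3, 4]  -> 2 point(s)
  x = 6: RHS = 4, y in [2, 5]  -> 2 point(s)
Affine points: 7. Add the point at infinity: total = 8.

#E(F_7) = 8


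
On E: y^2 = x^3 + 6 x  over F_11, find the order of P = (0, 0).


Compute successive multiples of P until we hit O:
  1P = (0, 0)
  2P = O

ord(P) = 2


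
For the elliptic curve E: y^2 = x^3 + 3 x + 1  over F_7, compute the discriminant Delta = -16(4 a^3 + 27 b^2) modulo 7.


4 a^3 + 27 b^2 = 4*3^3 + 27*1^2 = 108 + 27 = 135
Delta = -16 * (135) = -2160
Delta mod 7 = 3

Delta = 3 (mod 7)


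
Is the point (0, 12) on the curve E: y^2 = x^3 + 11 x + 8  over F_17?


Check whether y^2 = x^3 + 11 x + 8 (mod 17) for (x, y) = (0, 12).
LHS: y^2 = 12^2 mod 17 = 8
RHS: x^3 + 11 x + 8 = 0^3 + 11*0 + 8 mod 17 = 8
LHS = RHS

Yes, on the curve


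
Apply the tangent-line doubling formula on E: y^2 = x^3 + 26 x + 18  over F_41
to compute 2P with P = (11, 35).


Doubling: s = (3 x1^2 + a) / (2 y1)
s = (3*11^2 + 26) / (2*35) mod 41 = 12
x3 = s^2 - 2 x1 mod 41 = 12^2 - 2*11 = 40
y3 = s (x1 - x3) - y1 mod 41 = 12 * (11 - 40) - 35 = 27

2P = (40, 27)


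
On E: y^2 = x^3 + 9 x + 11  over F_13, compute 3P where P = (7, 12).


k = 3 = 11_2 (binary, LSB first: 11)
Double-and-add from P = (7, 12):
  bit 0 = 1: acc = O + (7, 12) = (7, 12)
  bit 1 = 1: acc = (7, 12) + (12, 1) = (3, 0)

3P = (3, 0)


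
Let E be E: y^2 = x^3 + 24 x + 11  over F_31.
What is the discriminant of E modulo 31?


4 a^3 + 27 b^2 = 4*24^3 + 27*11^2 = 55296 + 3267 = 58563
Delta = -16 * (58563) = -937008
Delta mod 31 = 29

Delta = 29 (mod 31)


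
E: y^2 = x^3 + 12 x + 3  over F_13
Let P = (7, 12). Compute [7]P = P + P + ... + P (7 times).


k = 7 = 111_2 (binary, LSB first: 111)
Double-and-add from P = (7, 12):
  bit 0 = 1: acc = O + (7, 12) = (7, 12)
  bit 1 = 1: acc = (7, 12) + (11, 7) = (12, 4)
  bit 2 = 1: acc = (12, 4) + (8, 0) = (7, 1)

7P = (7, 1)


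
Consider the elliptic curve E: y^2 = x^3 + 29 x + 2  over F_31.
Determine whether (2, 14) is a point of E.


Check whether y^2 = x^3 + 29 x + 2 (mod 31) for (x, y) = (2, 14).
LHS: y^2 = 14^2 mod 31 = 10
RHS: x^3 + 29 x + 2 = 2^3 + 29*2 + 2 mod 31 = 6
LHS != RHS

No, not on the curve


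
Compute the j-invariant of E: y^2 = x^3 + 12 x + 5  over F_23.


Delta = -16(4 a^3 + 27 b^2) mod 23 = 2
-1728 * (4 a)^3 = -1728 * (4*12)^3 mod 23 = 22
j = 22 * 2^(-1) mod 23 = 11

j = 11 (mod 23)


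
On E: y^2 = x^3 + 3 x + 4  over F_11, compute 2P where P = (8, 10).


Doubling: s = (3 x1^2 + a) / (2 y1)
s = (3*8^2 + 3) / (2*10) mod 11 = 7
x3 = s^2 - 2 x1 mod 11 = 7^2 - 2*8 = 0
y3 = s (x1 - x3) - y1 mod 11 = 7 * (8 - 0) - 10 = 2

2P = (0, 2)


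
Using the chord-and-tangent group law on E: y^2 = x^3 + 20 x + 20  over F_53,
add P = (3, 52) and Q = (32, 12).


P != Q, so use the chord formula.
s = (y2 - y1) / (x2 - x1) = (13) / (29) mod 53 = 37
x3 = s^2 - x1 - x2 mod 53 = 37^2 - 3 - 32 = 9
y3 = s (x1 - x3) - y1 mod 53 = 37 * (3 - 9) - 52 = 44

P + Q = (9, 44)


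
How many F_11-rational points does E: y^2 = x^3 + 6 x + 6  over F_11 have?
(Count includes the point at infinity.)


For each x in F_11, count y with y^2 = x^3 + 6 x + 6 mod 11:
  x = 2: RHS = 4, y in [2, 9]  -> 2 point(s)
  x = 6: RHS = 5, y in [4, 7]  -> 2 point(s)
  x = 8: RHS = 5, y in [4, 7]  -> 2 point(s)
Affine points: 6. Add the point at infinity: total = 7.

#E(F_11) = 7


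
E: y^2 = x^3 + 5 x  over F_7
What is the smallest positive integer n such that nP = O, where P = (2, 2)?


Compute successive multiples of P until we hit O:
  1P = (2, 2)
  2P = (4, 0)
  3P = (2, 5)
  4P = O

ord(P) = 4


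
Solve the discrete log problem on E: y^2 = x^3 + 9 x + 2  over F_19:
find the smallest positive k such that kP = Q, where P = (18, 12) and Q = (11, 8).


Enumerate multiples of P until we hit Q = (11, 8):
  1P = (18, 12)
  2P = (7, 3)
  3P = (11, 11)
  4P = (16, 10)
  5P = (5, 1)
  6P = (2, 3)
  7P = (8, 15)
  8P = (10, 16)
  9P = (15, 15)
  10P = (6, 14)
  11P = (4, 11)
  12P = (13, 6)
  13P = (13, 13)
  14P = (4, 8)
  15P = (6, 5)
  16P = (15, 4)
  17P = (10, 3)
  18P = (8, 4)
  19P = (2, 16)
  20P = (5, 18)
  21P = (16, 9)
  22P = (11, 8)
Match found at i = 22.

k = 22


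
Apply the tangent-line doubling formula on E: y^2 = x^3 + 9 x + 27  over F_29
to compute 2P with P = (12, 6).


Doubling: s = (3 x1^2 + a) / (2 y1)
s = (3*12^2 + 9) / (2*6) mod 29 = 15
x3 = s^2 - 2 x1 mod 29 = 15^2 - 2*12 = 27
y3 = s (x1 - x3) - y1 mod 29 = 15 * (12 - 27) - 6 = 1

2P = (27, 1)


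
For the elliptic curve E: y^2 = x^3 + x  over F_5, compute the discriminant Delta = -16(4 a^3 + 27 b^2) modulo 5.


4 a^3 + 27 b^2 = 4*1^3 + 27*0^2 = 4 + 0 = 4
Delta = -16 * (4) = -64
Delta mod 5 = 1

Delta = 1 (mod 5)


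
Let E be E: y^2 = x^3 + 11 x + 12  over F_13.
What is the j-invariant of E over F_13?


Delta = -16(4 a^3 + 27 b^2) mod 13 = 2
-1728 * (4 a)^3 = -1728 * (4*11)^3 mod 13 = 8
j = 8 * 2^(-1) mod 13 = 4

j = 4 (mod 13)


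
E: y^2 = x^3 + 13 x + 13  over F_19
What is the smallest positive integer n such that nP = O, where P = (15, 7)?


Compute successive multiples of P until we hit O:
  1P = (15, 7)
  2P = (17, 6)
  3P = (11, 10)
  4P = (9, 17)
  5P = (2, 3)
  6P = (13, 17)
  7P = (16, 17)
  8P = (12, 4)
  ... (continuing to 17P)
  17P = O

ord(P) = 17


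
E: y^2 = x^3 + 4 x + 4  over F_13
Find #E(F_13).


For each x in F_13, count y with y^2 = x^3 + 4 x + 4 mod 13:
  x = 0: RHS = 4, y in [2, 11]  -> 2 point(s)
  x = 1: RHS = 9, y in [3, 10]  -> 2 point(s)
  x = 3: RHS = 4, y in [2, 11]  -> 2 point(s)
  x = 6: RHS = 10, y in [6, 7]  -> 2 point(s)
  x = 10: RHS = 4, y in [2, 11]  -> 2 point(s)
  x = 11: RHS = 1, y in [1, 12]  -> 2 point(s)
  x = 12: RHS = 12, y in [5, 8]  -> 2 point(s)
Affine points: 14. Add the point at infinity: total = 15.

#E(F_13) = 15


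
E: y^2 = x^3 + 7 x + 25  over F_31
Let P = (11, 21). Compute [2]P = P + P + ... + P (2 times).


k = 2 = 10_2 (binary, LSB first: 01)
Double-and-add from P = (11, 21):
  bit 0 = 0: acc unchanged = O
  bit 1 = 1: acc = O + (18, 0) = (18, 0)

2P = (18, 0)


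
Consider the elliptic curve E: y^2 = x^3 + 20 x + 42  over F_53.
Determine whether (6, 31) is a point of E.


Check whether y^2 = x^3 + 20 x + 42 (mod 53) for (x, y) = (6, 31).
LHS: y^2 = 31^2 mod 53 = 7
RHS: x^3 + 20 x + 42 = 6^3 + 20*6 + 42 mod 53 = 7
LHS = RHS

Yes, on the curve


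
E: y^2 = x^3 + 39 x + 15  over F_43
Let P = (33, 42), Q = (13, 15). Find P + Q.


P != Q, so use the chord formula.
s = (y2 - y1) / (x2 - x1) = (16) / (23) mod 43 = 25
x3 = s^2 - x1 - x2 mod 43 = 25^2 - 33 - 13 = 20
y3 = s (x1 - x3) - y1 mod 43 = 25 * (33 - 20) - 42 = 25

P + Q = (20, 25)


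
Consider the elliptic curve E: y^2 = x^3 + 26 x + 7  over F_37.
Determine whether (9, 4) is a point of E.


Check whether y^2 = x^3 + 26 x + 7 (mod 37) for (x, y) = (9, 4).
LHS: y^2 = 4^2 mod 37 = 16
RHS: x^3 + 26 x + 7 = 9^3 + 26*9 + 7 mod 37 = 8
LHS != RHS

No, not on the curve


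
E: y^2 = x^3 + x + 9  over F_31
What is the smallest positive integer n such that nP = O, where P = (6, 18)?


Compute successive multiples of P until we hit O:
  1P = (6, 18)
  2P = (28, 17)
  3P = (15, 12)
  4P = (7, 24)
  5P = (23, 4)
  6P = (3, 16)
  7P = (19, 25)
  8P = (25, 29)
  ... (continuing to 18P)
  18P = O

ord(P) = 18


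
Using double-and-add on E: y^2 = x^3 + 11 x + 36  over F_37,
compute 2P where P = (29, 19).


k = 2 = 10_2 (binary, LSB first: 01)
Double-and-add from P = (29, 19):
  bit 0 = 0: acc unchanged = O
  bit 1 = 1: acc = O + (7, 7) = (7, 7)

2P = (7, 7)


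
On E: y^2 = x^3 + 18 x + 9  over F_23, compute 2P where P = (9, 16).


Doubling: s = (3 x1^2 + a) / (2 y1)
s = (3*9^2 + 18) / (2*16) mod 23 = 6
x3 = s^2 - 2 x1 mod 23 = 6^2 - 2*9 = 18
y3 = s (x1 - x3) - y1 mod 23 = 6 * (9 - 18) - 16 = 22

2P = (18, 22)


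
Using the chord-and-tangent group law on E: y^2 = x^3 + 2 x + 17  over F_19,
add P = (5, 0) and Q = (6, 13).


P != Q, so use the chord formula.
s = (y2 - y1) / (x2 - x1) = (13) / (1) mod 19 = 13
x3 = s^2 - x1 - x2 mod 19 = 13^2 - 5 - 6 = 6
y3 = s (x1 - x3) - y1 mod 19 = 13 * (5 - 6) - 0 = 6

P + Q = (6, 6)


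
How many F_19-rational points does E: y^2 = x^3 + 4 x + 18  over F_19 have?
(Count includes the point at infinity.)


For each x in F_19, count y with y^2 = x^3 + 4 x + 18 mod 19:
  x = 1: RHS = 4, y in [2, 17]  -> 2 point(s)
  x = 3: RHS = 0, y in [0]  -> 1 point(s)
  x = 5: RHS = 11, y in [7, 12]  -> 2 point(s)
  x = 6: RHS = 11, y in [7, 12]  -> 2 point(s)
  x = 7: RHS = 9, y in [3, 16]  -> 2 point(s)
  x = 8: RHS = 11, y in [7, 12]  -> 2 point(s)
  x = 9: RHS = 4, y in [2, 17]  -> 2 point(s)
  x = 11: RHS = 6, y in [5, 14]  -> 2 point(s)
  x = 13: RHS = 6, y in [5, 14]  -> 2 point(s)
  x = 14: RHS = 6, y in [5, 14]  -> 2 point(s)
  x = 16: RHS = 17, y in [6, 13]  -> 2 point(s)
Affine points: 21. Add the point at infinity: total = 22.

#E(F_19) = 22


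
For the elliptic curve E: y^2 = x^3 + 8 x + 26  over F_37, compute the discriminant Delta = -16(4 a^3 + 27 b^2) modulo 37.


4 a^3 + 27 b^2 = 4*8^3 + 27*26^2 = 2048 + 18252 = 20300
Delta = -16 * (20300) = -324800
Delta mod 37 = 23

Delta = 23 (mod 37)


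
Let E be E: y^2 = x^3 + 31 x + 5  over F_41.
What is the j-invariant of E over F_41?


Delta = -16(4 a^3 + 27 b^2) mod 41 = 23
-1728 * (4 a)^3 = -1728 * (4*31)^3 mod 41 = 35
j = 35 * 23^(-1) mod 41 = 14

j = 14 (mod 41)


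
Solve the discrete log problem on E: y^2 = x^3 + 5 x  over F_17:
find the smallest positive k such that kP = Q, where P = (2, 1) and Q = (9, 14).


Enumerate multiples of P until we hit Q = (9, 14):
  1P = (2, 1)
  2P = (13, 16)
  3P = (4, 4)
  4P = (9, 14)
Match found at i = 4.

k = 4


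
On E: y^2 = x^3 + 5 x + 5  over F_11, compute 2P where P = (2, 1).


Doubling: s = (3 x1^2 + a) / (2 y1)
s = (3*2^2 + 5) / (2*1) mod 11 = 3
x3 = s^2 - 2 x1 mod 11 = 3^2 - 2*2 = 5
y3 = s (x1 - x3) - y1 mod 11 = 3 * (2 - 5) - 1 = 1

2P = (5, 1)


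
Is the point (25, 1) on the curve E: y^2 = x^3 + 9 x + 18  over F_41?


Check whether y^2 = x^3 + 9 x + 18 (mod 41) for (x, y) = (25, 1).
LHS: y^2 = 1^2 mod 41 = 1
RHS: x^3 + 9 x + 18 = 25^3 + 9*25 + 18 mod 41 = 1
LHS = RHS

Yes, on the curve


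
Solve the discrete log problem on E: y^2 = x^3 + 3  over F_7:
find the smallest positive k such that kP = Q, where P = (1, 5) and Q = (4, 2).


Enumerate multiples of P until we hit Q = (4, 2):
  1P = (1, 5)
  2P = (6, 4)
  3P = (2, 5)
  4P = (4, 2)
Match found at i = 4.

k = 4


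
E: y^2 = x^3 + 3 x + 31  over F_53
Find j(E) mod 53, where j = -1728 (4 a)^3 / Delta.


Delta = -16(4 a^3 + 27 b^2) mod 53 = 18
-1728 * (4 a)^3 = -1728 * (4*3)^3 mod 53 = 36
j = 36 * 18^(-1) mod 53 = 2

j = 2 (mod 53)


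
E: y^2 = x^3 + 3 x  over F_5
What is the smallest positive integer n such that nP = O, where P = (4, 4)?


Compute successive multiples of P until we hit O:
  1P = (4, 4)
  2P = (1, 2)
  3P = (1, 3)
  4P = (4, 1)
  5P = O

ord(P) = 5


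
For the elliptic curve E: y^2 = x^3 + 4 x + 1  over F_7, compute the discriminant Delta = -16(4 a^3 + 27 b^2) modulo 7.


4 a^3 + 27 b^2 = 4*4^3 + 27*1^2 = 256 + 27 = 283
Delta = -16 * (283) = -4528
Delta mod 7 = 1

Delta = 1 (mod 7)


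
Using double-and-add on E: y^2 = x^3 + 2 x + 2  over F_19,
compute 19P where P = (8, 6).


k = 19 = 10011_2 (binary, LSB first: 11001)
Double-and-add from P = (8, 6):
  bit 0 = 1: acc = O + (8, 6) = (8, 6)
  bit 1 = 1: acc = (8, 6) + (1, 9) = (16, 11)
  bit 2 = 0: acc unchanged = (16, 11)
  bit 3 = 0: acc unchanged = (16, 11)
  bit 4 = 1: acc = (16, 11) + (12, 14) = (7, 6)

19P = (7, 6)


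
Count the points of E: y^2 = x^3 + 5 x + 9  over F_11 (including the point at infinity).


For each x in F_11, count y with y^2 = x^3 + 5 x + 9 mod 11:
  x = 0: RHS = 9, y in [3, 8]  -> 2 point(s)
  x = 1: RHS = 4, y in [2, 9]  -> 2 point(s)
  x = 2: RHS = 5, y in [4, 7]  -> 2 point(s)
  x = 4: RHS = 5, y in [4, 7]  -> 2 point(s)
  x = 5: RHS = 5, y in [4, 7]  -> 2 point(s)
  x = 8: RHS = 0, y in [0]  -> 1 point(s)
  x = 10: RHS = 3, y in [5, 6]  -> 2 point(s)
Affine points: 13. Add the point at infinity: total = 14.

#E(F_11) = 14


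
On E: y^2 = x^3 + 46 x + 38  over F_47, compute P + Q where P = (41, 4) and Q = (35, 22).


P != Q, so use the chord formula.
s = (y2 - y1) / (x2 - x1) = (18) / (41) mod 47 = 44
x3 = s^2 - x1 - x2 mod 47 = 44^2 - 41 - 35 = 27
y3 = s (x1 - x3) - y1 mod 47 = 44 * (41 - 27) - 4 = 1

P + Q = (27, 1)


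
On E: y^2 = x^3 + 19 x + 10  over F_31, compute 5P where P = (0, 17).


k = 5 = 101_2 (binary, LSB first: 101)
Double-and-add from P = (0, 17):
  bit 0 = 1: acc = O + (0, 17) = (0, 17)
  bit 1 = 0: acc unchanged = (0, 17)
  bit 2 = 1: acc = (0, 17) + (19, 10) = (16, 15)

5P = (16, 15)


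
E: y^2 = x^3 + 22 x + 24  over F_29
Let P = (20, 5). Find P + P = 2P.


Doubling: s = (3 x1^2 + a) / (2 y1)
s = (3*20^2 + 22) / (2*5) mod 29 = 12
x3 = s^2 - 2 x1 mod 29 = 12^2 - 2*20 = 17
y3 = s (x1 - x3) - y1 mod 29 = 12 * (20 - 17) - 5 = 2

2P = (17, 2)


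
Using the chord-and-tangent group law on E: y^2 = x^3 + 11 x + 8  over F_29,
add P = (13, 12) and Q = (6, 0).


P != Q, so use the chord formula.
s = (y2 - y1) / (x2 - x1) = (17) / (22) mod 29 = 10
x3 = s^2 - x1 - x2 mod 29 = 10^2 - 13 - 6 = 23
y3 = s (x1 - x3) - y1 mod 29 = 10 * (13 - 23) - 12 = 4

P + Q = (23, 4)


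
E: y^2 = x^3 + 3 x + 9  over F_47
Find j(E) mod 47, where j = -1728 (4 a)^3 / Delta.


Delta = -16(4 a^3 + 27 b^2) mod 47 = 34
-1728 * (4 a)^3 = -1728 * (4*3)^3 mod 47 = 20
j = 20 * 34^(-1) mod 47 = 31

j = 31 (mod 47)


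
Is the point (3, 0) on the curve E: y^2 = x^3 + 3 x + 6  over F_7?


Check whether y^2 = x^3 + 3 x + 6 (mod 7) for (x, y) = (3, 0).
LHS: y^2 = 0^2 mod 7 = 0
RHS: x^3 + 3 x + 6 = 3^3 + 3*3 + 6 mod 7 = 0
LHS = RHS

Yes, on the curve


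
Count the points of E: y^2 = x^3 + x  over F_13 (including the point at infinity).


For each x in F_13, count y with y^2 = x^3 + 1 x + 0 mod 13:
  x = 0: RHS = 0, y in [0]  -> 1 point(s)
  x = 2: RHS = 10, y in [6, 7]  -> 2 point(s)
  x = 3: RHS = 4, y in [2, 11]  -> 2 point(s)
  x = 4: RHS = 3, y in [4, 9]  -> 2 point(s)
  x = 5: RHS = 0, y in [0]  -> 1 point(s)
  x = 6: RHS = 1, y in [1, 12]  -> 2 point(s)
  x = 7: RHS = 12, y in [5, 8]  -> 2 point(s)
  x = 8: RHS = 0, y in [0]  -> 1 point(s)
  x = 9: RHS = 10, y in [6, 7]  -> 2 point(s)
  x = 10: RHS = 9, y in [3, 10]  -> 2 point(s)
  x = 11: RHS = 3, y in [4, 9]  -> 2 point(s)
Affine points: 19. Add the point at infinity: total = 20.

#E(F_13) = 20


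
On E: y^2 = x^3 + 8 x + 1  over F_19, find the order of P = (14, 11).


Compute successive multiples of P until we hit O:
  1P = (14, 11)
  2P = (7, 18)
  3P = (18, 12)
  4P = (12, 18)
  5P = (10, 13)
  6P = (0, 1)
  7P = (9, 17)
  8P = (2, 5)
  ... (continuing to 22P)
  22P = O

ord(P) = 22


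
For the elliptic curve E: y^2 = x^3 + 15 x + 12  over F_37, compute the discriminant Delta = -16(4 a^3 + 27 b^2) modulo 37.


4 a^3 + 27 b^2 = 4*15^3 + 27*12^2 = 13500 + 3888 = 17388
Delta = -16 * (17388) = -278208
Delta mod 37 = 32

Delta = 32 (mod 37)


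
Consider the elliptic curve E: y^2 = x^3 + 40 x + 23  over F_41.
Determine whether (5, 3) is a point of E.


Check whether y^2 = x^3 + 40 x + 23 (mod 41) for (x, y) = (5, 3).
LHS: y^2 = 3^2 mod 41 = 9
RHS: x^3 + 40 x + 23 = 5^3 + 40*5 + 23 mod 41 = 20
LHS != RHS

No, not on the curve


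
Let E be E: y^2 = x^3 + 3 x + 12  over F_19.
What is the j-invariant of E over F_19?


Delta = -16(4 a^3 + 27 b^2) mod 19 = 18
-1728 * (4 a)^3 = -1728 * (4*3)^3 mod 19 = 18
j = 18 * 18^(-1) mod 19 = 1

j = 1 (mod 19)


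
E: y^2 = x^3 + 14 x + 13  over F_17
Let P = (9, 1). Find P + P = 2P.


Doubling: s = (3 x1^2 + a) / (2 y1)
s = (3*9^2 + 14) / (2*1) mod 17 = 1
x3 = s^2 - 2 x1 mod 17 = 1^2 - 2*9 = 0
y3 = s (x1 - x3) - y1 mod 17 = 1 * (9 - 0) - 1 = 8

2P = (0, 8)


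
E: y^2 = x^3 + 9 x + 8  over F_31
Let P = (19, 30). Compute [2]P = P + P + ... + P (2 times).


k = 2 = 10_2 (binary, LSB first: 01)
Double-and-add from P = (19, 30):
  bit 0 = 0: acc unchanged = O
  bit 1 = 1: acc = O + (13, 11) = (13, 11)

2P = (13, 11)


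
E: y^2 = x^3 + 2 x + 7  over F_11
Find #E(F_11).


For each x in F_11, count y with y^2 = x^3 + 2 x + 7 mod 11:
  x = 6: RHS = 4, y in [2, 9]  -> 2 point(s)
  x = 7: RHS = 1, y in [1, 10]  -> 2 point(s)
  x = 10: RHS = 4, y in [2, 9]  -> 2 point(s)
Affine points: 6. Add the point at infinity: total = 7.

#E(F_11) = 7


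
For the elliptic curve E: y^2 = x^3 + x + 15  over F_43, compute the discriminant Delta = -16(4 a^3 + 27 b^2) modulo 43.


4 a^3 + 27 b^2 = 4*1^3 + 27*15^2 = 4 + 6075 = 6079
Delta = -16 * (6079) = -97264
Delta mod 43 = 2

Delta = 2 (mod 43)


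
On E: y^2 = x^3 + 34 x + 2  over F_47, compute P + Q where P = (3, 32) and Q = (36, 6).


P != Q, so use the chord formula.
s = (y2 - y1) / (x2 - x1) = (21) / (33) mod 47 = 22
x3 = s^2 - x1 - x2 mod 47 = 22^2 - 3 - 36 = 22
y3 = s (x1 - x3) - y1 mod 47 = 22 * (3 - 22) - 32 = 20

P + Q = (22, 20)


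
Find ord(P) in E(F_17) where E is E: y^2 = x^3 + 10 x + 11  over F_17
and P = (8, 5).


Compute successive multiples of P until we hit O:
  1P = (8, 5)
  2P = (16, 0)
  3P = (8, 12)
  4P = O

ord(P) = 4


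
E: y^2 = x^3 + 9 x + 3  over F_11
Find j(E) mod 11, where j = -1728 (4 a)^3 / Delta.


Delta = -16(4 a^3 + 27 b^2) mod 11 = 1
-1728 * (4 a)^3 = -1728 * (4*9)^3 mod 11 = 6
j = 6 * 1^(-1) mod 11 = 6

j = 6 (mod 11)


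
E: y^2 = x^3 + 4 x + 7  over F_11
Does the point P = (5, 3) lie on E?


Check whether y^2 = x^3 + 4 x + 7 (mod 11) for (x, y) = (5, 3).
LHS: y^2 = 3^2 mod 11 = 9
RHS: x^3 + 4 x + 7 = 5^3 + 4*5 + 7 mod 11 = 9
LHS = RHS

Yes, on the curve


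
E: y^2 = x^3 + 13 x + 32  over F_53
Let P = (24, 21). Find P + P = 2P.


Doubling: s = (3 x1^2 + a) / (2 y1)
s = (3*24^2 + 13) / (2*21) mod 53 = 20
x3 = s^2 - 2 x1 mod 53 = 20^2 - 2*24 = 34
y3 = s (x1 - x3) - y1 mod 53 = 20 * (24 - 34) - 21 = 44

2P = (34, 44)


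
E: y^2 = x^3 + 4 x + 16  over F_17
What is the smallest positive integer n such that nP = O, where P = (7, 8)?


Compute successive multiples of P until we hit O:
  1P = (7, 8)
  2P = (7, 9)
  3P = O

ord(P) = 3


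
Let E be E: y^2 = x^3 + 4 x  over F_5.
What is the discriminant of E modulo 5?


4 a^3 + 27 b^2 = 4*4^3 + 27*0^2 = 256 + 0 = 256
Delta = -16 * (256) = -4096
Delta mod 5 = 4

Delta = 4 (mod 5)


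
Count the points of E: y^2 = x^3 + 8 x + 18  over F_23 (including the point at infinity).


For each x in F_23, count y with y^2 = x^3 + 8 x + 18 mod 23:
  x = 0: RHS = 18, y in [8, 15]  -> 2 point(s)
  x = 1: RHS = 4, y in [2, 21]  -> 2 point(s)
  x = 3: RHS = 0, y in [0]  -> 1 point(s)
  x = 6: RHS = 6, y in [11, 12]  -> 2 point(s)
  x = 7: RHS = 3, y in [7, 16]  -> 2 point(s)
  x = 12: RHS = 2, y in [5, 18]  -> 2 point(s)
  x = 20: RHS = 13, y in [6, 17]  -> 2 point(s)
  x = 22: RHS = 9, y in [3, 20]  -> 2 point(s)
Affine points: 15. Add the point at infinity: total = 16.

#E(F_23) = 16


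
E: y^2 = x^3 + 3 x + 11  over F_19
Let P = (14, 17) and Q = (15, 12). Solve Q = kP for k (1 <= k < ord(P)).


Enumerate multiples of P until we hit Q = (15, 12):
  1P = (14, 17)
  2P = (15, 12)
Match found at i = 2.

k = 2


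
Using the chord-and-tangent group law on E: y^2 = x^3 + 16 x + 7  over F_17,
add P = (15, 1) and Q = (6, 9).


P != Q, so use the chord formula.
s = (y2 - y1) / (x2 - x1) = (8) / (8) mod 17 = 1
x3 = s^2 - x1 - x2 mod 17 = 1^2 - 15 - 6 = 14
y3 = s (x1 - x3) - y1 mod 17 = 1 * (15 - 14) - 1 = 0

P + Q = (14, 0)


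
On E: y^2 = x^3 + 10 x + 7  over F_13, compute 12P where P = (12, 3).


k = 12 = 1100_2 (binary, LSB first: 0011)
Double-and-add from P = (12, 3):
  bit 0 = 0: acc unchanged = O
  bit 1 = 0: acc unchanged = O
  bit 2 = 1: acc = O + (8, 12) = (8, 12)
  bit 3 = 1: acc = (8, 12) + (6, 7) = (2, 3)

12P = (2, 3)


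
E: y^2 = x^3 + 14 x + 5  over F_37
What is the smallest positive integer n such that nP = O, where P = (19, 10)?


Compute successive multiples of P until we hit O:
  1P = (19, 10)
  2P = (33, 25)
  3P = (29, 11)
  4P = (36, 29)
  5P = (15, 1)
  6P = (15, 36)
  7P = (36, 8)
  8P = (29, 26)
  ... (continuing to 11P)
  11P = O

ord(P) = 11


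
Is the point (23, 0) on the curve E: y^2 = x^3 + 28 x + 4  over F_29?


Check whether y^2 = x^3 + 28 x + 4 (mod 29) for (x, y) = (23, 0).
LHS: y^2 = 0^2 mod 29 = 0
RHS: x^3 + 28 x + 4 = 23^3 + 28*23 + 4 mod 29 = 26
LHS != RHS

No, not on the curve


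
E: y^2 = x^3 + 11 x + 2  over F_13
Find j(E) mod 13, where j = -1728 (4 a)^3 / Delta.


Delta = -16(4 a^3 + 27 b^2) mod 13 = 6
-1728 * (4 a)^3 = -1728 * (4*11)^3 mod 13 = 8
j = 8 * 6^(-1) mod 13 = 10

j = 10 (mod 13)


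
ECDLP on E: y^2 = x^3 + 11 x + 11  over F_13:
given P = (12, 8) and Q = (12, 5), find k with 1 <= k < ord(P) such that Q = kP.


Enumerate multiples of P until we hit Q = (12, 5):
  1P = (12, 8)
  2P = (5, 3)
  3P = (5, 10)
  4P = (12, 5)
Match found at i = 4.

k = 4


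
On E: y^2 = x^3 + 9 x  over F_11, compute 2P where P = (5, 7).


Doubling: s = (3 x1^2 + a) / (2 y1)
s = (3*5^2 + 9) / (2*7) mod 11 = 6
x3 = s^2 - 2 x1 mod 11 = 6^2 - 2*5 = 4
y3 = s (x1 - x3) - y1 mod 11 = 6 * (5 - 4) - 7 = 10

2P = (4, 10)


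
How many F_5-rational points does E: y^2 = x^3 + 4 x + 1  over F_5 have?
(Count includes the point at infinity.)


For each x in F_5, count y with y^2 = x^3 + 4 x + 1 mod 5:
  x = 0: RHS = 1, y in [1, 4]  -> 2 point(s)
  x = 1: RHS = 1, y in [1, 4]  -> 2 point(s)
  x = 3: RHS = 0, y in [0]  -> 1 point(s)
  x = 4: RHS = 1, y in [1, 4]  -> 2 point(s)
Affine points: 7. Add the point at infinity: total = 8.

#E(F_5) = 8


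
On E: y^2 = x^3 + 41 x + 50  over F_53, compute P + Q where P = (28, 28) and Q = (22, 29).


P != Q, so use the chord formula.
s = (y2 - y1) / (x2 - x1) = (1) / (47) mod 53 = 44
x3 = s^2 - x1 - x2 mod 53 = 44^2 - 28 - 22 = 31
y3 = s (x1 - x3) - y1 mod 53 = 44 * (28 - 31) - 28 = 52

P + Q = (31, 52)


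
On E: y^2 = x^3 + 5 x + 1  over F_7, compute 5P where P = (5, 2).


k = 5 = 101_2 (binary, LSB first: 101)
Double-and-add from P = (5, 2):
  bit 0 = 1: acc = O + (5, 2) = (5, 2)
  bit 1 = 0: acc unchanged = (5, 2)
  bit 2 = 1: acc = (5, 2) + (5, 2) = (5, 5)

5P = (5, 5)


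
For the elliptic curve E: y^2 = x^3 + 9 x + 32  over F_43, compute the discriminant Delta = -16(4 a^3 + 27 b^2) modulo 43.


4 a^3 + 27 b^2 = 4*9^3 + 27*32^2 = 2916 + 27648 = 30564
Delta = -16 * (30564) = -489024
Delta mod 43 = 15

Delta = 15 (mod 43)


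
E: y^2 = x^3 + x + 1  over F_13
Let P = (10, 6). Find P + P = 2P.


Doubling: s = (3 x1^2 + a) / (2 y1)
s = (3*10^2 + 1) / (2*6) mod 13 = 11
x3 = s^2 - 2 x1 mod 13 = 11^2 - 2*10 = 10
y3 = s (x1 - x3) - y1 mod 13 = 11 * (10 - 10) - 6 = 7

2P = (10, 7)


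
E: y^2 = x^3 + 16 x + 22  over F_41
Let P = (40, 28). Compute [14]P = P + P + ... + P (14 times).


k = 14 = 1110_2 (binary, LSB first: 0111)
Double-and-add from P = (40, 28):
  bit 0 = 0: acc unchanged = O
  bit 1 = 1: acc = O + (18, 19) = (18, 19)
  bit 2 = 1: acc = (18, 19) + (25, 4) = (21, 5)
  bit 3 = 1: acc = (21, 5) + (1, 11) = (40, 13)

14P = (40, 13)


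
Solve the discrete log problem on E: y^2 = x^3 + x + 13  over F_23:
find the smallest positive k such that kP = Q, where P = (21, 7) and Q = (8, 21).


Enumerate multiples of P until we hit Q = (8, 21):
  1P = (21, 7)
  2P = (20, 12)
  3P = (7, 15)
  4P = (8, 2)
  5P = (0, 17)
  6P = (4, 9)
  7P = (16, 10)
  8P = (2, 0)
  9P = (16, 13)
  10P = (4, 14)
  11P = (0, 6)
  12P = (8, 21)
Match found at i = 12.

k = 12


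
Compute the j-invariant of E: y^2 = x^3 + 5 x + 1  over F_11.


Delta = -16(4 a^3 + 27 b^2) mod 11 = 5
-1728 * (4 a)^3 = -1728 * (4*5)^3 mod 11 = 8
j = 8 * 5^(-1) mod 11 = 6

j = 6 (mod 11)


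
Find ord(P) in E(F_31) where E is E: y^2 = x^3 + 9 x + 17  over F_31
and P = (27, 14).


Compute successive multiples of P until we hit O:
  1P = (27, 14)
  2P = (28, 5)
  3P = (26, 8)
  4P = (14, 2)
  5P = (18, 11)
  6P = (24, 18)
  7P = (30, 21)
  8P = (7, 12)
  ... (continuing to 27P)
  27P = O

ord(P) = 27


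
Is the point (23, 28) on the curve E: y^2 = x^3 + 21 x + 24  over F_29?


Check whether y^2 = x^3 + 21 x + 24 (mod 29) for (x, y) = (23, 28).
LHS: y^2 = 28^2 mod 29 = 1
RHS: x^3 + 21 x + 24 = 23^3 + 21*23 + 24 mod 29 = 1
LHS = RHS

Yes, on the curve


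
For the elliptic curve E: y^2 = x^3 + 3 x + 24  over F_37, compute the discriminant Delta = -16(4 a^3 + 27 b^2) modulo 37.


4 a^3 + 27 b^2 = 4*3^3 + 27*24^2 = 108 + 15552 = 15660
Delta = -16 * (15660) = -250560
Delta mod 37 = 4

Delta = 4 (mod 37)


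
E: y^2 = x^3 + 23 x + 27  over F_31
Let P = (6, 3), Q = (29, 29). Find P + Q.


P != Q, so use the chord formula.
s = (y2 - y1) / (x2 - x1) = (26) / (23) mod 31 = 20
x3 = s^2 - x1 - x2 mod 31 = 20^2 - 6 - 29 = 24
y3 = s (x1 - x3) - y1 mod 31 = 20 * (6 - 24) - 3 = 9

P + Q = (24, 9)


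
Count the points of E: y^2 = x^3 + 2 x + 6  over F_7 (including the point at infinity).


For each x in F_7, count y with y^2 = x^3 + 2 x + 6 mod 7:
  x = 1: RHS = 2, y in [3, 4]  -> 2 point(s)
  x = 2: RHS = 4, y in [2, 5]  -> 2 point(s)
  x = 3: RHS = 4, y in [2, 5]  -> 2 point(s)
  x = 4: RHS = 1, y in [1, 6]  -> 2 point(s)
  x = 5: RHS = 1, y in [1, 6]  -> 2 point(s)
Affine points: 10. Add the point at infinity: total = 11.

#E(F_7) = 11


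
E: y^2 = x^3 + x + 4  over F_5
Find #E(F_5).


For each x in F_5, count y with y^2 = x^3 + 1 x + 4 mod 5:
  x = 0: RHS = 4, y in [2, 3]  -> 2 point(s)
  x = 1: RHS = 1, y in [1, 4]  -> 2 point(s)
  x = 2: RHS = 4, y in [2, 3]  -> 2 point(s)
  x = 3: RHS = 4, y in [2, 3]  -> 2 point(s)
Affine points: 8. Add the point at infinity: total = 9.

#E(F_5) = 9


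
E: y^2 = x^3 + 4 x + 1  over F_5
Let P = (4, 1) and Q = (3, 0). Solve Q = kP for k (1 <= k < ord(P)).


Enumerate multiples of P until we hit Q = (3, 0):
  1P = (4, 1)
  2P = (3, 0)
Match found at i = 2.

k = 2


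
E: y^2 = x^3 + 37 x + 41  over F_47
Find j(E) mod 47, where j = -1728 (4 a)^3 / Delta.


Delta = -16(4 a^3 + 27 b^2) mod 47 = 38
-1728 * (4 a)^3 = -1728 * (4*37)^3 mod 47 = 13
j = 13 * 38^(-1) mod 47 = 9

j = 9 (mod 47)


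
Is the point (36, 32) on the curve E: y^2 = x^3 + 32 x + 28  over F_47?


Check whether y^2 = x^3 + 32 x + 28 (mod 47) for (x, y) = (36, 32).
LHS: y^2 = 32^2 mod 47 = 37
RHS: x^3 + 32 x + 28 = 36^3 + 32*36 + 28 mod 47 = 37
LHS = RHS

Yes, on the curve


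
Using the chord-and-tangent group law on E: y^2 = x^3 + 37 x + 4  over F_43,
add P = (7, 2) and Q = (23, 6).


P != Q, so use the chord formula.
s = (y2 - y1) / (x2 - x1) = (4) / (16) mod 43 = 11
x3 = s^2 - x1 - x2 mod 43 = 11^2 - 7 - 23 = 5
y3 = s (x1 - x3) - y1 mod 43 = 11 * (7 - 5) - 2 = 20

P + Q = (5, 20)


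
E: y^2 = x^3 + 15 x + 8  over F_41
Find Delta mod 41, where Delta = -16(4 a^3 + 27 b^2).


4 a^3 + 27 b^2 = 4*15^3 + 27*8^2 = 13500 + 1728 = 15228
Delta = -16 * (15228) = -243648
Delta mod 41 = 15

Delta = 15 (mod 41)


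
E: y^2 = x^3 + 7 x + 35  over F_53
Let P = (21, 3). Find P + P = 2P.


Doubling: s = (3 x1^2 + a) / (2 y1)
s = (3*21^2 + 7) / (2*3) mod 53 = 45
x3 = s^2 - 2 x1 mod 53 = 45^2 - 2*21 = 22
y3 = s (x1 - x3) - y1 mod 53 = 45 * (21 - 22) - 3 = 5

2P = (22, 5)


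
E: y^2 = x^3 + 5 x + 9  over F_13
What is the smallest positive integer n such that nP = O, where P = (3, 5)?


Compute successive multiples of P until we hit O:
  1P = (3, 5)
  2P = (11, 11)
  3P = (2, 12)
  4P = (5, 9)
  5P = (9, 9)
  6P = (0, 10)
  7P = (7, 6)
  8P = (12, 9)
  ... (continuing to 17P)
  17P = O

ord(P) = 17


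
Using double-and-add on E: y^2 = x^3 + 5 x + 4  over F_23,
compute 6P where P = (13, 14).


k = 6 = 110_2 (binary, LSB first: 011)
Double-and-add from P = (13, 14):
  bit 0 = 0: acc unchanged = O
  bit 1 = 1: acc = O + (15, 2) = (15, 2)
  bit 2 = 1: acc = (15, 2) + (5, 19) = (19, 14)

6P = (19, 14)


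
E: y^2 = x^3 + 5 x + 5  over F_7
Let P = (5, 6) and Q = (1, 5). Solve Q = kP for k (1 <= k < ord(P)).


Enumerate multiples of P until we hit Q = (1, 5):
  1P = (5, 6)
  2P = (1, 2)
  3P = (2, 4)
  4P = (2, 3)
  5P = (1, 5)
Match found at i = 5.

k = 5


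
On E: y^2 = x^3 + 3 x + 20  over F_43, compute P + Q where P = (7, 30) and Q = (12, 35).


P != Q, so use the chord formula.
s = (y2 - y1) / (x2 - x1) = (5) / (5) mod 43 = 1
x3 = s^2 - x1 - x2 mod 43 = 1^2 - 7 - 12 = 25
y3 = s (x1 - x3) - y1 mod 43 = 1 * (7 - 25) - 30 = 38

P + Q = (25, 38)


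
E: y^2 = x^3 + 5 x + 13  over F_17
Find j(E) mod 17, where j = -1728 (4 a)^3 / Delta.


Delta = -16(4 a^3 + 27 b^2) mod 17 = 14
-1728 * (4 a)^3 = -1728 * (4*5)^3 mod 17 = 9
j = 9 * 14^(-1) mod 17 = 14

j = 14 (mod 17)


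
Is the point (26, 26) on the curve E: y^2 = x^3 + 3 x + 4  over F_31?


Check whether y^2 = x^3 + 3 x + 4 (mod 31) for (x, y) = (26, 26).
LHS: y^2 = 26^2 mod 31 = 25
RHS: x^3 + 3 x + 4 = 26^3 + 3*26 + 4 mod 31 = 19
LHS != RHS

No, not on the curve


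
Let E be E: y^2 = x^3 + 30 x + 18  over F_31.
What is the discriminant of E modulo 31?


4 a^3 + 27 b^2 = 4*30^3 + 27*18^2 = 108000 + 8748 = 116748
Delta = -16 * (116748) = -1867968
Delta mod 31 = 30

Delta = 30 (mod 31)


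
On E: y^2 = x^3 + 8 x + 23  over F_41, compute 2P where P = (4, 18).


Doubling: s = (3 x1^2 + a) / (2 y1)
s = (3*4^2 + 8) / (2*18) mod 41 = 38
x3 = s^2 - 2 x1 mod 41 = 38^2 - 2*4 = 1
y3 = s (x1 - x3) - y1 mod 41 = 38 * (4 - 1) - 18 = 14

2P = (1, 14)


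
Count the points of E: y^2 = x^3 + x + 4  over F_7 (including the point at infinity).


For each x in F_7, count y with y^2 = x^3 + 1 x + 4 mod 7:
  x = 0: RHS = 4, y in [2, 5]  -> 2 point(s)
  x = 2: RHS = 0, y in [0]  -> 1 point(s)
  x = 4: RHS = 2, y in [3, 4]  -> 2 point(s)
  x = 5: RHS = 1, y in [1, 6]  -> 2 point(s)
  x = 6: RHS = 2, y in [3, 4]  -> 2 point(s)
Affine points: 9. Add the point at infinity: total = 10.

#E(F_7) = 10


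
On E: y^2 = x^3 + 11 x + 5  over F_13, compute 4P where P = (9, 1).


k = 4 = 100_2 (binary, LSB first: 001)
Double-and-add from P = (9, 1):
  bit 0 = 0: acc unchanged = O
  bit 1 = 0: acc unchanged = O
  bit 2 = 1: acc = O + (6, 1) = (6, 1)

4P = (6, 1)


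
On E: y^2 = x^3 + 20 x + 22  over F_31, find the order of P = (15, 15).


Compute successive multiples of P until we hit O:
  1P = (15, 15)
  2P = (15, 16)
  3P = O

ord(P) = 3


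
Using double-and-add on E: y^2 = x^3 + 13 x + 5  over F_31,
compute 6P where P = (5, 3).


k = 6 = 110_2 (binary, LSB first: 011)
Double-and-add from P = (5, 3):
  bit 0 = 0: acc unchanged = O
  bit 1 = 1: acc = O + (26, 30) = (26, 30)
  bit 2 = 1: acc = (26, 30) + (24, 6) = (1, 22)

6P = (1, 22)


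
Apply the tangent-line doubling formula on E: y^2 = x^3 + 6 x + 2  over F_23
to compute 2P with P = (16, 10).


Doubling: s = (3 x1^2 + a) / (2 y1)
s = (3*16^2 + 6) / (2*10) mod 23 = 18
x3 = s^2 - 2 x1 mod 23 = 18^2 - 2*16 = 16
y3 = s (x1 - x3) - y1 mod 23 = 18 * (16 - 16) - 10 = 13

2P = (16, 13)


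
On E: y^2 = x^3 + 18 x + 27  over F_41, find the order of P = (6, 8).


Compute successive multiples of P until we hit O:
  1P = (6, 8)
  2P = (34, 38)
  3P = (17, 30)
  4P = (22, 1)
  5P = (22, 40)
  6P = (17, 11)
  7P = (34, 3)
  8P = (6, 33)
  ... (continuing to 9P)
  9P = O

ord(P) = 9


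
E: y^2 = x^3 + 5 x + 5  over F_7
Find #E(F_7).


For each x in F_7, count y with y^2 = x^3 + 5 x + 5 mod 7:
  x = 1: RHS = 4, y in [2, 5]  -> 2 point(s)
  x = 2: RHS = 2, y in [3, 4]  -> 2 point(s)
  x = 5: RHS = 1, y in [1, 6]  -> 2 point(s)
Affine points: 6. Add the point at infinity: total = 7.

#E(F_7) = 7


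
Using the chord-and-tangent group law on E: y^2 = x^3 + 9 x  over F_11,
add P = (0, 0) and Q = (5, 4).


P != Q, so use the chord formula.
s = (y2 - y1) / (x2 - x1) = (4) / (5) mod 11 = 3
x3 = s^2 - x1 - x2 mod 11 = 3^2 - 0 - 5 = 4
y3 = s (x1 - x3) - y1 mod 11 = 3 * (0 - 4) - 0 = 10

P + Q = (4, 10)


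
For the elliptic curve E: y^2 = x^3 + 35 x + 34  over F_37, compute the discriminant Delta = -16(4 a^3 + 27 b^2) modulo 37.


4 a^3 + 27 b^2 = 4*35^3 + 27*34^2 = 171500 + 31212 = 202712
Delta = -16 * (202712) = -3243392
Delta mod 37 = 28

Delta = 28 (mod 37)


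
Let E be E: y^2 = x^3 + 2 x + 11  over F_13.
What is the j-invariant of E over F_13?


Delta = -16(4 a^3 + 27 b^2) mod 13 = 9
-1728 * (4 a)^3 = -1728 * (4*2)^3 mod 13 = 5
j = 5 * 9^(-1) mod 13 = 2

j = 2 (mod 13)


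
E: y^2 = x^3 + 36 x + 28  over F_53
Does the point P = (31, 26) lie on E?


Check whether y^2 = x^3 + 36 x + 28 (mod 53) for (x, y) = (31, 26).
LHS: y^2 = 26^2 mod 53 = 40
RHS: x^3 + 36 x + 28 = 31^3 + 36*31 + 28 mod 53 = 36
LHS != RHS

No, not on the curve


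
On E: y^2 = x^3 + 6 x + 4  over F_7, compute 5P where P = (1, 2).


k = 5 = 101_2 (binary, LSB first: 101)
Double-and-add from P = (1, 2):
  bit 0 = 1: acc = O + (1, 2) = (1, 2)
  bit 1 = 0: acc unchanged = (1, 2)
  bit 2 = 1: acc = (1, 2) + (4, 6) = (3, 0)

5P = (3, 0)


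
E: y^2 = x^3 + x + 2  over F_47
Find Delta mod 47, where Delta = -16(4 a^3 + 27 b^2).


4 a^3 + 27 b^2 = 4*1^3 + 27*2^2 = 4 + 108 = 112
Delta = -16 * (112) = -1792
Delta mod 47 = 41

Delta = 41 (mod 47)


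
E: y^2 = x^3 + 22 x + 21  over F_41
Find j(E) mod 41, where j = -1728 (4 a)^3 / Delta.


Delta = -16(4 a^3 + 27 b^2) mod 41 = 4
-1728 * (4 a)^3 = -1728 * (4*22)^3 mod 41 = 16
j = 16 * 4^(-1) mod 41 = 4

j = 4 (mod 41)


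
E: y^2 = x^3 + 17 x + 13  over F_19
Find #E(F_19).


For each x in F_19, count y with y^2 = x^3 + 17 x + 13 mod 19:
  x = 2: RHS = 17, y in [6, 13]  -> 2 point(s)
  x = 7: RHS = 0, y in [0]  -> 1 point(s)
  x = 10: RHS = 5, y in [9, 10]  -> 2 point(s)
  x = 11: RHS = 11, y in [7, 12]  -> 2 point(s)
  x = 12: RHS = 7, y in [8, 11]  -> 2 point(s)
  x = 16: RHS = 11, y in [7, 12]  -> 2 point(s)
  x = 17: RHS = 9, y in [3, 16]  -> 2 point(s)
Affine points: 13. Add the point at infinity: total = 14.

#E(F_19) = 14


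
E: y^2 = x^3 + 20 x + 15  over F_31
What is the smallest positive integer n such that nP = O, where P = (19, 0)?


Compute successive multiples of P until we hit O:
  1P = (19, 0)
  2P = O

ord(P) = 2


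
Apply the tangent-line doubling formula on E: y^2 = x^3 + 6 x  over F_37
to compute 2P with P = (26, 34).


Doubling: s = (3 x1^2 + a) / (2 y1)
s = (3*26^2 + 6) / (2*34) mod 37 = 31
x3 = s^2 - 2 x1 mod 37 = 31^2 - 2*26 = 21
y3 = s (x1 - x3) - y1 mod 37 = 31 * (26 - 21) - 34 = 10

2P = (21, 10)


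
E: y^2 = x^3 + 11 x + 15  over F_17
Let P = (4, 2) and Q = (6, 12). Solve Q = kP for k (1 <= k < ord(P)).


Enumerate multiples of P until we hit Q = (6, 12):
  1P = (4, 2)
  2P = (13, 14)
  3P = (15, 6)
  4P = (6, 5)
  5P = (5, 5)
  6P = (0, 10)
  7P = (0, 7)
  8P = (5, 12)
  9P = (6, 12)
Match found at i = 9.

k = 9


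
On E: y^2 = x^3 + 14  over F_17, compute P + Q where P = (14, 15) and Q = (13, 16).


P != Q, so use the chord formula.
s = (y2 - y1) / (x2 - x1) = (1) / (16) mod 17 = 16
x3 = s^2 - x1 - x2 mod 17 = 16^2 - 14 - 13 = 8
y3 = s (x1 - x3) - y1 mod 17 = 16 * (14 - 8) - 15 = 13

P + Q = (8, 13)


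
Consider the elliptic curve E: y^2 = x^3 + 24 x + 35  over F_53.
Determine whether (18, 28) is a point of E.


Check whether y^2 = x^3 + 24 x + 35 (mod 53) for (x, y) = (18, 28).
LHS: y^2 = 28^2 mod 53 = 42
RHS: x^3 + 24 x + 35 = 18^3 + 24*18 + 35 mod 53 = 45
LHS != RHS

No, not on the curve


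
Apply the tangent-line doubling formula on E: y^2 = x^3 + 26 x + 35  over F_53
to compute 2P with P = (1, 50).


Doubling: s = (3 x1^2 + a) / (2 y1)
s = (3*1^2 + 26) / (2*50) mod 53 = 4
x3 = s^2 - 2 x1 mod 53 = 4^2 - 2*1 = 14
y3 = s (x1 - x3) - y1 mod 53 = 4 * (1 - 14) - 50 = 4

2P = (14, 4)


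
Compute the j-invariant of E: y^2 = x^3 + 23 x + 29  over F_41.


Delta = -16(4 a^3 + 27 b^2) mod 41 = 14
-1728 * (4 a)^3 = -1728 * (4*23)^3 mod 41 = 27
j = 27 * 14^(-1) mod 41 = 40

j = 40 (mod 41)


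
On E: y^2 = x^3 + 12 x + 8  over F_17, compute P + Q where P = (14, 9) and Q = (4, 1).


P != Q, so use the chord formula.
s = (y2 - y1) / (x2 - x1) = (9) / (7) mod 17 = 11
x3 = s^2 - x1 - x2 mod 17 = 11^2 - 14 - 4 = 1
y3 = s (x1 - x3) - y1 mod 17 = 11 * (14 - 1) - 9 = 15

P + Q = (1, 15)


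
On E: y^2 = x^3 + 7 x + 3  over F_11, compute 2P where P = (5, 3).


k = 2 = 10_2 (binary, LSB first: 01)
Double-and-add from P = (5, 3):
  bit 0 = 0: acc unchanged = O
  bit 1 = 1: acc = O + (2, 5) = (2, 5)

2P = (2, 5)


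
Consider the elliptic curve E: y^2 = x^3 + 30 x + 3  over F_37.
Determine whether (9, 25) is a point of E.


Check whether y^2 = x^3 + 30 x + 3 (mod 37) for (x, y) = (9, 25).
LHS: y^2 = 25^2 mod 37 = 33
RHS: x^3 + 30 x + 3 = 9^3 + 30*9 + 3 mod 37 = 3
LHS != RHS

No, not on the curve


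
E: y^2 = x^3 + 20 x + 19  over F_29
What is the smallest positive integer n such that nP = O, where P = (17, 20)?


Compute successive multiples of P until we hit O:
  1P = (17, 20)
  2P = (18, 18)
  3P = (27, 0)
  4P = (18, 11)
  5P = (17, 9)
  6P = O

ord(P) = 6


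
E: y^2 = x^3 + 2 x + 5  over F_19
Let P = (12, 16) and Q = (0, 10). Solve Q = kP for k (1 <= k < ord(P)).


Enumerate multiples of P until we hit Q = (0, 10):
  1P = (12, 16)
  2P = (0, 9)
  3P = (8, 18)
  4P = (4, 18)
  5P = (9, 7)
  6P = (7, 18)
  7P = (7, 1)
  8P = (9, 12)
  9P = (4, 1)
  10P = (8, 1)
  11P = (0, 10)
Match found at i = 11.

k = 11


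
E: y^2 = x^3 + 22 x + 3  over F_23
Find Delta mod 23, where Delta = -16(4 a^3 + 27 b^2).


4 a^3 + 27 b^2 = 4*22^3 + 27*3^2 = 42592 + 243 = 42835
Delta = -16 * (42835) = -685360
Delta mod 23 = 17

Delta = 17 (mod 23)


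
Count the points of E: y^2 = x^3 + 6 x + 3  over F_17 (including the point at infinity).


For each x in F_17, count y with y^2 = x^3 + 6 x + 3 mod 17:
  x = 6: RHS = 0, y in [0]  -> 1 point(s)
  x = 8: RHS = 2, y in [6, 11]  -> 2 point(s)
  x = 9: RHS = 4, y in [2, 15]  -> 2 point(s)
  x = 10: RHS = 9, y in [3, 14]  -> 2 point(s)
  x = 12: RHS = 1, y in [1, 16]  -> 2 point(s)
  x = 13: RHS = 0, y in [0]  -> 1 point(s)
  x = 14: RHS = 9, y in [3, 14]  -> 2 point(s)
  x = 15: RHS = 0, y in [0]  -> 1 point(s)
  x = 16: RHS = 13, y in [8, 9]  -> 2 point(s)
Affine points: 15. Add the point at infinity: total = 16.

#E(F_17) = 16


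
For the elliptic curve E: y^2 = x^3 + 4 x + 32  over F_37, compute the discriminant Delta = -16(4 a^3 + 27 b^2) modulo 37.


4 a^3 + 27 b^2 = 4*4^3 + 27*32^2 = 256 + 27648 = 27904
Delta = -16 * (27904) = -446464
Delta mod 37 = 15

Delta = 15 (mod 37)


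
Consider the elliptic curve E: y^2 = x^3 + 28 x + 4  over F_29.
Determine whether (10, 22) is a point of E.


Check whether y^2 = x^3 + 28 x + 4 (mod 29) for (x, y) = (10, 22).
LHS: y^2 = 22^2 mod 29 = 20
RHS: x^3 + 28 x + 4 = 10^3 + 28*10 + 4 mod 29 = 8
LHS != RHS

No, not on the curve


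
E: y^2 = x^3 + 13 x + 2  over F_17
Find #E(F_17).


For each x in F_17, count y with y^2 = x^3 + 13 x + 2 mod 17:
  x = 0: RHS = 2, y in [6, 11]  -> 2 point(s)
  x = 1: RHS = 16, y in [4, 13]  -> 2 point(s)
  x = 2: RHS = 2, y in [6, 11]  -> 2 point(s)
  x = 3: RHS = 0, y in [0]  -> 1 point(s)
  x = 4: RHS = 16, y in [4, 13]  -> 2 point(s)
  x = 9: RHS = 15, y in [7, 10]  -> 2 point(s)
  x = 12: RHS = 16, y in [4, 13]  -> 2 point(s)
  x = 14: RHS = 4, y in [2, 15]  -> 2 point(s)
  x = 15: RHS = 2, y in [6, 11]  -> 2 point(s)
Affine points: 17. Add the point at infinity: total = 18.

#E(F_17) = 18
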